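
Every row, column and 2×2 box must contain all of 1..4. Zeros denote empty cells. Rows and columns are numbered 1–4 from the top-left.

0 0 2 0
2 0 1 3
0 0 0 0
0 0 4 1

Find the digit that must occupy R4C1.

3

R1C4 = 4: row 1 has {2}; col 4 has {1,3}; box has {1,2,3} → only 4 remains.
R2C2 = 4: row 2 has {1,2,3}; col 2 has {}; box has {2} → only 4 remains.
R3C3 = 3: row 3 has {}; col 3 has {1,2,4}; box has {1,4} → only 3 remains.
R3C4 = 2: row 3 has {3}; col 4 has {1,3,4}; box has {1,3,4} → only 2 remains.
R4C1 = 3: row 4 has {1,4}; col 1 has {2}; box has {} → only 3 remains.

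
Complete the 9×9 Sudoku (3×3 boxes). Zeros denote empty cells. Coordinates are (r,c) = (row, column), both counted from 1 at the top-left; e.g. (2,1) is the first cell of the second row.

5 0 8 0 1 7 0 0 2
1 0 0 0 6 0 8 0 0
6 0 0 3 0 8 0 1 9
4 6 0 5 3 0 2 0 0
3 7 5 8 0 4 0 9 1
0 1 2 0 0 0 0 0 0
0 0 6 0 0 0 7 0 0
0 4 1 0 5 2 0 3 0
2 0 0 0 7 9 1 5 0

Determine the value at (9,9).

6

(2,6) = 5 (sole candidate).
(3,2) = 2 (sole candidate).
(3,5) = 4 (sole candidate).
(3,7) = 5 (sole candidate).
(4,3) = 9 (sole candidate).
(4,6) = 1 (sole candidate).
(5,5) = 2 (sole candidate).
(5,7) = 6 (sole candidate).
(6,1) = 8 (sole candidate).
(6,5) = 9 (sole candidate).
(6,6) = 6 (sole candidate).
(7,1) = 9 (sole candidate).
(7,5) = 8 (sole candidate).
(7,6) = 3 (sole candidate).
(7,9) = 4 (sole candidate).
(8,1) = 7 (sole candidate).
(8,4) = 6 (sole candidate).
(8,7) = 9 (sole candidate).
(8,9) = 8 (sole candidate).
(9,3) = 3 (sole candidate).
(9,4) = 4 (sole candidate).
(9,9) = 6: row 9 has {1,2,3,4,5,7,9}; col 9 has {1,2,4,8,9}; box has {1,3,4,5,7,8,9} → only 6 remains.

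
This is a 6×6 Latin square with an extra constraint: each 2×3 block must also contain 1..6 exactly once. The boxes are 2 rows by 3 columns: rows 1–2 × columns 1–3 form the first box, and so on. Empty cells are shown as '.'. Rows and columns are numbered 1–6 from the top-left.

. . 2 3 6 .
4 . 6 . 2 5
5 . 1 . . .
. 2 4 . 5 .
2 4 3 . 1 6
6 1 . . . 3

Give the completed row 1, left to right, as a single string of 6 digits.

r1c1 = 1: row 1 has {2,3,6}; col 1 has {2,4,5,6}; box has {2,4,6} → only 1 remains.
r1c2 = 5: row 1 has {1,2,3,6}; col 2 has {1,2,4}; box has {1,2,4,6} → only 5 remains.
r1c6 = 4: row 1 has {1,2,3,5,6}; col 6 has {3,5,6}; box has {2,3,5,6} → only 4 remains.

152364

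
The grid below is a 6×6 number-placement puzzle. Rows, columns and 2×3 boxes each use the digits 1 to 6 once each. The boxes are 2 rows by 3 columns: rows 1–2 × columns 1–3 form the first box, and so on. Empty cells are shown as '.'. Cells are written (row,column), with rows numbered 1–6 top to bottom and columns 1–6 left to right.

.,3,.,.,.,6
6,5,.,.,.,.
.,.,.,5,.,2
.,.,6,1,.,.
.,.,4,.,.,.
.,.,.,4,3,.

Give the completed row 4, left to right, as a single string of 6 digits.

(1,4) = 2: row 1 has {3,6}; col 4 has {1,4,5}; box has {6} → only 2 remains.
(2,4) = 3: row 2 has {5,6}; col 4 has {1,2,4,5}; box has {2,6} → only 3 remains.
(4,5) = 4: row 4 has {1,6}; col 5 has {3}; box has {1,2,5} → only 4 remains.
(4,6) = 3: row 4 has {1,4,6}; col 6 has {2,6}; box has {1,2,4,5} → only 3 remains.
(5,4) = 6: row 5 has {4}; col 4 has {1,2,3,4,5}; box has {3,4} → only 6 remains.
(1,3) = 1: row 1 has {2,3,6}; col 3 has {4,6}; box has {3,5,6} → only 1 remains.
(1,5) = 5: row 1 has {1,2,3,6}; col 5 has {3,4}; box has {2,3,6} → only 5 remains.
(2,3) = 2: row 2 has {3,5,6}; col 3 has {1,4,6}; box has {1,3,5,6} → only 2 remains.
(2,5) = 1: row 2 has {2,3,5,6}; col 5 has {3,4,5}; box has {2,3,5,6} → only 1 remains.
(2,6) = 4: row 2 has {1,2,3,5,6}; col 6 has {2,3,6}; box has {1,2,3,5,6} → only 4 remains.
(3,3) = 3: row 3 has {2,5}; col 3 has {1,2,4,6}; box has {6} → only 3 remains.
(3,5) = 6: row 3 has {2,3,5}; col 5 has {1,3,4,5}; box has {1,2,3,4,5} → only 6 remains.
(4,2) = 2: row 4 has {1,3,4,6}; col 2 has {3,5}; box has {3,6} → only 2 remains.
(5,2) = 1: row 5 has {4,6}; col 2 has {2,3,5}; box has {4} → only 1 remains.
(5,5) = 2: row 5 has {1,4,6}; col 5 has {1,3,4,5,6}; box has {3,4,6} → only 2 remains.
(5,6) = 5: row 5 has {1,2,4,6}; col 6 has {2,3,4,6}; box has {2,3,4,6} → only 5 remains.
(6,2) = 6: row 6 has {3,4}; col 2 has {1,2,3,5}; box has {1,4} → only 6 remains.
(6,3) = 5: row 6 has {3,4,6}; col 3 has {1,2,3,4,6}; box has {1,4,6} → only 5 remains.
(6,6) = 1: row 6 has {3,4,5,6}; col 6 has {2,3,4,5,6}; box has {2,3,4,5,6} → only 1 remains.
(1,1) = 4: row 1 has {1,2,3,5,6}; col 1 has {6}; box has {1,2,3,5,6} → only 4 remains.
(3,1) = 1: row 3 has {2,3,5,6}; col 1 has {4,6}; box has {2,3,6} → only 1 remains.
(3,2) = 4: row 3 has {1,2,3,5,6}; col 2 has {1,2,3,5,6}; box has {1,2,3,6} → only 4 remains.
(4,1) = 5: row 4 has {1,2,3,4,6}; col 1 has {1,4,6}; box has {1,2,3,4,6} → only 5 remains.

526143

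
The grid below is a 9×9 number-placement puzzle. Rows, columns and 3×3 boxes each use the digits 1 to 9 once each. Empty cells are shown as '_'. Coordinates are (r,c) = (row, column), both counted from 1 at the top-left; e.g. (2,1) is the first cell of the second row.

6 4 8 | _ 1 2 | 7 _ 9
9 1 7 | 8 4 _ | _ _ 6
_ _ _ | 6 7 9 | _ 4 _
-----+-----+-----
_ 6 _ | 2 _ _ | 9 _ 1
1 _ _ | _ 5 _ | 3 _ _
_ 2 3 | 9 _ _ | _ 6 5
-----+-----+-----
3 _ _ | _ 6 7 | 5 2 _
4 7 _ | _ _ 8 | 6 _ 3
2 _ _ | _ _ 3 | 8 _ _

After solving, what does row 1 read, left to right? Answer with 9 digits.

648312759

(2,6) = 5 (sole candidate).
(2,7) = 2 (sole candidate).
(2,8) = 3 (sole candidate).
(3,1) = 5 (sole candidate).
(3,2) = 3 (sole candidate).
(3,3) = 2 (sole candidate).
(3,7) = 1 (sole candidate).
(3,9) = 8 (sole candidate).
(4,6) = 4 (sole candidate).
(5,4) = 7 (sole candidate).
(5,6) = 6 (sole candidate).
(5,8) = 8 (sole candidate).
(6,5) = 8 (sole candidate).
(6,6) = 1 (sole candidate).
(6,7) = 4 (sole candidate).
(7,9) = 4 (sole candidate).
(9,5) = 9 (sole candidate).
(9,9) = 7 (sole candidate).
(1,4) = 3: row 1 has {1,2,4,6,7,8,9}; col 4 has {2,6,7,8,9}; box has {1,2,4,5,6,7,8,9} → only 3 remains.
(1,8) = 5: row 1 has {1,2,3,4,6,7,8,9}; col 8 has {2,3,4,6,8}; box has {1,2,3,4,6,7,8,9} → only 5 remains.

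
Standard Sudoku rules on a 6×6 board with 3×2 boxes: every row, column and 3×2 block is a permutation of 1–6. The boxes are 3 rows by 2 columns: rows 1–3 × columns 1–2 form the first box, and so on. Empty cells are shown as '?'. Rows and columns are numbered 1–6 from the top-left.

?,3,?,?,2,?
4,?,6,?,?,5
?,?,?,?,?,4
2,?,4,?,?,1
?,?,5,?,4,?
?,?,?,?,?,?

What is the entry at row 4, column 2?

row 1, column 3 = 1: row 1 has {2,3}; col 3 has {4,5,6}; box has {6} → only 1 remains.
row 1, column 6 = 6: row 1 has {1,2,3}; col 6 has {1,4,5}; box has {2,4,5} → only 6 remains.
row 1, column 1 = 5: row 1 has {1,2,3,6}; col 1 has {2,4}; box has {3,4} → only 5 remains.
row 1, column 4 = 4: row 1 has {1,2,3,5,6}; col 4 has {}; box has {1,6} → only 4 remains.
row 3, column 4 = 5: in row 3, 5 can only go here (every other open cell in that row sees a 5).
row 6, column 2 = 4: in row 6, 4 can only go here (every other open cell in that row sees a 4).
row 6, column 5 = 5: in row 6, 5 can only go here (every other open cell in that row sees a 5).
row 4, column 2 = 5: in row 4, 5 can only go here (every other open cell in that row sees a 5).

5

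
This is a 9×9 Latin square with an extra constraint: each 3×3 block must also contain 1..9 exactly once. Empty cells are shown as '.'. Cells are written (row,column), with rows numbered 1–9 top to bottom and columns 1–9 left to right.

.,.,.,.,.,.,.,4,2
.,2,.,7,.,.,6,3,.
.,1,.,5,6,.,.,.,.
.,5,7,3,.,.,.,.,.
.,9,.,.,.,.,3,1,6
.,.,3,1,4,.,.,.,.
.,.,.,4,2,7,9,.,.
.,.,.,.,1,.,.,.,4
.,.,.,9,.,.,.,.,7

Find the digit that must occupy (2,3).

5

(1,4) = 8: row 1 has {2,4}; col 4 has {1,3,4,5,7,9}; box has {5,6,7} → only 8 remains.
(2,5) = 9: row 2 has {2,3,6,7}; col 5 has {1,2,4,6}; box has {5,6,7,8} → only 9 remains.
(4,5) = 8: row 4 has {3,5,7}; col 5 has {1,2,4,6,9}; box has {1,3,4} → only 8 remains.
(4,9) = 9: row 4 has {3,5,7,8}; col 9 has {2,4,6,7}; box has {1,3,6} → only 9 remains.
(5,4) = 2: row 5 has {1,3,6,9}; col 4 has {1,3,4,5,7,8,9}; box has {1,3,4,8} → only 2 remains.
(5,6) = 5: row 5 has {1,2,3,6,9}; col 6 has {7}; box has {1,2,3,4,8} → only 5 remains.
(8,4) = 6: row 8 has {1,4}; col 4 has {1,2,3,4,5,7,8,9}; box has {1,2,4,7,9} → only 6 remains.
(1,5) = 3: row 1 has {2,4,8}; col 5 has {1,2,4,6,8,9}; box has {5,6,7,8,9} → only 3 remains.
(1,6) = 1: row 1 has {2,3,4,8}; col 6 has {5,7}; box has {3,5,6,7,8,9} → only 1 remains.
(2,6) = 4: row 2 has {2,3,6,7,9}; col 6 has {1,5,7}; box has {1,3,5,6,7,8,9} → only 4 remains.
(3,6) = 2: row 3 has {1,5,6}; col 6 has {1,4,5,7}; box has {1,3,4,5,6,7,8,9} → only 2 remains.
(3,9) = 8: row 3 has {1,2,5,6}; col 9 has {2,4,6,7,9}; box has {2,3,4,6} → only 8 remains.
(4,6) = 6: row 4 has {3,5,7,8,9}; col 6 has {1,2,4,5,7}; box has {1,2,3,4,5,8} → only 6 remains.
(4,8) = 2: row 4 has {3,5,6,7,8,9}; col 8 has {1,3,4}; box has {1,3,6,9} → only 2 remains.
(5,5) = 7: row 5 has {1,2,3,5,6,9}; col 5 has {1,2,3,4,6,8,9}; box has {1,2,3,4,5,6,8} → only 7 remains.
(6,6) = 9: row 6 has {1,3,4}; col 6 has {1,2,4,5,6,7}; box has {1,2,3,4,5,6,7,8} → only 9 remains.
(6,9) = 5: row 6 has {1,3,4,9}; col 9 has {2,4,6,7,8,9}; box has {1,2,3,6,9} → only 5 remains.
(9,5) = 5: row 9 has {7,9}; col 5 has {1,2,3,4,6,7,8,9}; box has {1,2,4,6,7,9} → only 5 remains.
(2,9) = 1: row 2 has {2,3,4,6,7,9}; col 9 has {2,4,5,6,7,8,9}; box has {2,3,4,6,8} → only 1 remains.
(3,7) = 7: row 3 has {1,2,5,6,8}; col 7 has {3,6,9}; box has {1,2,3,4,6,8} → only 7 remains.
(3,8) = 9: row 3 has {1,2,5,6,7,8}; col 8 has {1,2,3,4}; box has {1,2,3,4,6,7,8} → only 9 remains.
(4,7) = 4: row 4 has {2,3,5,6,7,8,9}; col 7 has {3,6,7,9}; box has {1,2,3,5,6,9} → only 4 remains.
(6,7) = 8: row 6 has {1,3,4,5,9}; col 7 has {3,4,6,7,9}; box has {1,2,3,4,5,6,9} → only 8 remains.
(6,8) = 7: row 6 has {1,3,4,5,8,9}; col 8 has {1,2,3,4,9}; box has {1,2,3,4,5,6,8,9} → only 7 remains.
(7,9) = 3: row 7 has {2,4,7,9}; col 9 has {1,2,4,5,6,7,8,9}; box has {4,7,9} → only 3 remains.
(1,7) = 5: row 1 has {1,2,3,4,8}; col 7 has {3,4,6,7,8,9}; box has {1,2,3,4,6,7,8,9} → only 5 remains.
(3,3) = 4: row 3 has {1,2,5,6,7,8,9}; col 3 has {3,7}; box has {1,2} → only 4 remains.
(4,1) = 1: row 4 has {2,3,4,5,6,7,8,9}; col 1 has {}; box has {3,5,7,9} → only 1 remains.
(5,3) = 8: row 5 has {1,2,3,5,6,7,9}; col 3 has {3,4,7}; box has {1,3,5,7,9} → only 8 remains.
(6,2) = 6: row 6 has {1,3,4,5,7,8,9}; col 2 has {1,2,5,9}; box has {1,3,5,7,8,9} → only 6 remains.
(7,2) = 8: row 7 has {2,3,4,7,9}; col 2 has {1,2,5,6,9}; box has {} → only 8 remains.
(8,7) = 2: row 8 has {1,4,6}; col 7 has {3,4,5,6,7,8,9}; box has {3,4,7,9} → only 2 remains.
(9,7) = 1: row 9 has {5,7,9}; col 7 has {2,3,4,5,6,7,8,9}; box has {2,3,4,7,9} → only 1 remains.
(1,2) = 7: row 1 has {1,2,3,4,5,8}; col 2 has {1,2,5,6,8,9}; box has {1,2,4} → only 7 remains.
(2,3) = 5: row 2 has {1,2,3,4,6,7,9}; col 3 has {3,4,7,8}; box has {1,2,4,7} → only 5 remains.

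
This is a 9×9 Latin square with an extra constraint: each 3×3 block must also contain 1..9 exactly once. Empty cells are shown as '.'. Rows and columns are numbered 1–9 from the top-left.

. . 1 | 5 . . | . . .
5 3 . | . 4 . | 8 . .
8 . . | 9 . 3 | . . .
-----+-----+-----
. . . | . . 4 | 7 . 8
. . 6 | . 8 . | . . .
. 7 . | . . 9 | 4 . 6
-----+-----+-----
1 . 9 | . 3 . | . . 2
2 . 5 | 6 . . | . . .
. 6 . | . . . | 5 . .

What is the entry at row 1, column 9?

7

row 6, column 1 = 3: row 6 has {4,6,7,9}; col 1 has {1,2,5,8}; box has {6,7} → only 3 remains.
row 7, column 7 = 6: row 7 has {1,2,3,9}; col 7 has {4,5,7,8}; box has {2,5} → only 6 remains.
row 4, column 1 = 9: row 4 has {4,7,8}; col 1 has {1,2,3,5,8}; box has {3,6,7} → only 9 remains.
row 4, column 3 = 2: row 4 has {4,7,8,9}; col 3 has {1,5,6,9}; box has {3,6,7,9} → only 2 remains.
row 5, column 1 = 4: row 5 has {6,8}; col 1 has {1,2,3,5,8,9}; box has {2,3,6,7,9} → only 4 remains.
row 6, column 3 = 8: row 6 has {3,4,6,7,9}; col 3 has {1,2,5,6,9}; box has {2,3,4,6,7,9} → only 8 remains.
row 9, column 1 = 7: row 9 has {5,6}; col 1 has {1,2,3,4,5,8,9}; box has {1,2,5,6,9} → only 7 remains.
row 1, column 1 = 6: row 1 has {1,5}; col 1 has {1,2,3,4,5,7,8,9}; box has {1,3,5,8} → only 6 remains.
row 2, column 3 = 7: row 2 has {3,4,5,8}; col 3 has {1,2,5,6,8,9}; box has {1,3,5,6,8} → only 7 remains.
row 3, column 3 = 4: row 3 has {3,8,9}; col 3 has {1,2,5,6,7,8,9}; box has {1,3,5,6,7,8} → only 4 remains.
row 9, column 3 = 3: row 9 has {5,6,7}; col 3 has {1,2,4,5,6,7,8,9}; box has {1,2,5,6,7,9} → only 3 remains.
row 3, column 2 = 2: row 3 has {3,4,8,9}; col 2 has {3,6,7}; box has {1,3,4,5,6,7,8} → only 2 remains.
row 3, column 7 = 1: row 3 has {2,3,4,8,9}; col 7 has {4,5,6,7,8}; box has {8} → only 1 remains.
row 1, column 2 = 9: row 1 has {1,5,6}; col 2 has {2,3,6,7}; box has {1,2,3,4,5,6,7,8} → only 9 remains.
row 2, column 9 = 9: row 2 has {3,4,5,7,8}; col 9 has {2,6,8}; box has {1,8} → only 9 remains.
row 1, column 6 = 8: in row 1, 8 can only go here (every other open cell in that row sees an 8).
row 4, column 5 = 6: in row 4, 6 can only go here (every other open cell in that row sees a 6).
row 3, column 5 = 7: row 3 has {1,2,3,4,8,9}; col 5 has {3,4,6,8}; box has {3,4,5,8,9} → only 7 remains.
row 3, column 9 = 5: row 3 has {1,2,3,4,7,8,9}; col 9 has {2,6,8,9}; box has {1,8,9} → only 5 remains.
row 1, column 5 = 2: row 1 has {1,5,6,8,9}; col 5 has {3,4,6,7,8}; box has {3,4,5,7,8,9} → only 2 remains.
row 1, column 7 = 3: row 1 has {1,2,5,6,8,9}; col 7 has {1,4,5,6,7,8}; box has {1,5,8,9} → only 3 remains.
row 2, column 4 = 1: row 2 has {3,4,5,7,8,9}; col 4 has {5,6,9}; box has {2,3,4,5,7,8,9} → only 1 remains.
row 2, column 6 = 6: row 2 has {1,3,4,5,7,8,9}; col 6 has {3,4,8,9}; box has {1,2,3,4,5,7,8,9} → only 6 remains.
row 2, column 8 = 2: row 2 has {1,3,4,5,6,7,8,9}; col 8 has {}; box has {1,3,5,8,9} → only 2 remains.
row 3, column 8 = 6: row 3 has {1,2,3,4,5,7,8,9}; col 8 has {2}; box has {1,2,3,5,8,9} → only 6 remains.
row 4, column 4 = 3: row 4 has {2,4,6,7,8,9}; col 4 has {1,5,6,9}; box has {4,6,8,9} → only 3 remains.
row 6, column 4 = 2: row 6 has {3,4,6,7,8,9}; col 4 has {1,3,5,6,9}; box has {3,4,6,8,9} → only 2 remains.
row 8, column 7 = 9: row 8 has {2,5,6}; col 7 has {1,3,4,5,6,7,8}; box has {2,5,6} → only 9 remains.
row 5, column 4 = 7: row 5 has {4,6,8}; col 4 has {1,2,3,5,6,9}; box has {2,3,4,6,8,9} → only 7 remains.
row 5, column 7 = 2: row 5 has {4,6,7,8}; col 7 has {1,3,4,5,6,7,8,9}; box has {4,6,7,8} → only 2 remains.
row 8, column 5 = 1: row 8 has {2,5,6,9}; col 5 has {2,3,4,6,7,8}; box has {3,6} → only 1 remains.
row 8, column 6 = 7: row 8 has {1,2,5,6,9}; col 6 has {3,4,6,8,9}; box has {1,3,6} → only 7 remains.
row 9, column 5 = 9: row 9 has {3,5,6,7}; col 5 has {1,2,3,4,6,7,8}; box has {1,3,6,7} → only 9 remains.
row 9, column 6 = 2: row 9 has {3,5,6,7,9}; col 6 has {3,4,6,7,8,9}; box has {1,3,6,7,9} → only 2 remains.
row 6, column 5 = 5: row 6 has {2,3,4,6,7,8,9}; col 5 has {1,2,3,4,6,7,8,9}; box has {2,3,4,6,7,8,9} → only 5 remains.
row 6, column 8 = 1: row 6 has {2,3,4,5,6,7,8,9}; col 8 has {2,6}; box has {2,4,6,7,8} → only 1 remains.
row 7, column 6 = 5: row 7 has {1,2,3,6,9}; col 6 has {2,3,4,6,7,8,9}; box has {1,2,3,6,7,9} → only 5 remains.
row 4, column 8 = 5: row 4 has {2,3,4,6,7,8,9}; col 8 has {1,2,6}; box has {1,2,4,6,7,8} → only 5 remains.
row 5, column 6 = 1: row 5 has {2,4,6,7,8}; col 6 has {2,3,4,5,6,7,8,9}; box has {2,3,4,5,6,7,8,9} → only 1 remains.
row 5, column 9 = 3: row 5 has {1,2,4,6,7,8}; col 9 has {2,5,6,8,9}; box has {1,2,4,5,6,7,8} → only 3 remains.
row 8, column 9 = 4: row 8 has {1,2,5,6,7,9}; col 9 has {2,3,5,6,8,9}; box has {2,5,6,9} → only 4 remains.
row 9, column 8 = 8: row 9 has {2,3,5,6,7,9}; col 8 has {1,2,5,6}; box has {2,4,5,6,9} → only 8 remains.
row 9, column 9 = 1: row 9 has {2,3,5,6,7,8,9}; col 9 has {2,3,4,5,6,8,9}; box has {2,4,5,6,8,9} → only 1 remains.
row 1, column 9 = 7: row 1 has {1,2,3,5,6,8,9}; col 9 has {1,2,3,4,5,6,8,9}; box has {1,2,3,5,6,8,9} → only 7 remains.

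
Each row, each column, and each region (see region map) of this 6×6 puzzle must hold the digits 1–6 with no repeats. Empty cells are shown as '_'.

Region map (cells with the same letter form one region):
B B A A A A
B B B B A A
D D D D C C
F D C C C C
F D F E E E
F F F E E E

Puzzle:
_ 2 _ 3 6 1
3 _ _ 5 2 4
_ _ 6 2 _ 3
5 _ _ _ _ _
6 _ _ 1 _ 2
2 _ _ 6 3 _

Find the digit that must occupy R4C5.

1

R1C1 = 4: row 1 has {1,2,3,6}; col 1 has {2,3,5,6}; region has {2,3,5} → only 4 remains.
R1C3 = 5: row 1 has {1,2,3,4,6}; col 3 has {6}; region has {1,2,3,4,6} → only 5 remains.
R2C3 = 1: row 2 has {2,3,4,5}; col 3 has {5,6}; region has {2,3,4,5} → only 1 remains.
R3C1 = 1: row 3 has {2,3,6}; col 1 has {2,3,4,5,6}; region has {2,6} → only 1 remains.
R4C4 = 4: row 4 has {5}; col 4 has {1,2,3,5,6}; region has {3} → only 4 remains.
R4C5 = 1: row 4 has {4,5}; col 5 has {2,3,6}; region has {3,4} → only 1 remains.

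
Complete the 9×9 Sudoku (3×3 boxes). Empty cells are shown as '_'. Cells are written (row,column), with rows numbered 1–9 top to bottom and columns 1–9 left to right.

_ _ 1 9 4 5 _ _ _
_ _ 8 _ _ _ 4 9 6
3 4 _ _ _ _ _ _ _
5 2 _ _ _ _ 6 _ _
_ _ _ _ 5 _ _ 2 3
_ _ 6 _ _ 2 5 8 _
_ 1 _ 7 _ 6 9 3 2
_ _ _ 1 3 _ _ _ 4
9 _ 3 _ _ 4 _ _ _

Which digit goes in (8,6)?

9

(1,8) = 7 (sole candidate).
(1,9) = 8 (sole candidate).
(7,5) = 8 (sole candidate).
(8,6) = 9: row 8 has {1,3,4}; col 6 has {2,4,5,6}; box has {1,3,4,6,7,8} → only 9 remains.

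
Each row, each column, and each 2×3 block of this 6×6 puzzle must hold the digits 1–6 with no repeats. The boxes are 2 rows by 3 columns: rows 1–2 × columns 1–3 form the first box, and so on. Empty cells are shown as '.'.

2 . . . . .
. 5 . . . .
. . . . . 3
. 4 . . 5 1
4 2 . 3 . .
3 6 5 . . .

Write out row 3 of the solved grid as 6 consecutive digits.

R3C2 = 1: row 3 has {3}; col 2 has {2,4,5,6}; box has {4} → only 1 remains.
R4C1 = 6: row 4 has {1,4,5}; col 1 has {2,3,4}; box has {1,4} → only 6 remains.
R4C4 = 2: row 4 has {1,4,5,6}; col 4 has {3}; box has {1,3,5} → only 2 remains.
R5C3 = 1: row 5 has {2,3,4}; col 3 has {5}; box has {2,3,4,5,6} → only 1 remains.
R5C5 = 6: row 5 has {1,2,3,4}; col 5 has {5}; box has {3} → only 6 remains.
R5C6 = 5: row 5 has {1,2,3,4,6}; col 6 has {1,3}; box has {3,6} → only 5 remains.
R1C2 = 3: row 1 has {2}; col 2 has {1,2,4,5,6}; box has {2,5} → only 3 remains.
R2C1 = 1: row 2 has {5}; col 1 has {2,3,4,6}; box has {2,3,5} → only 1 remains.
R3C1 = 5: row 3 has {1,3}; col 1 has {1,2,3,4,6}; box has {1,4,6} → only 5 remains.
R3C3 = 2: row 3 has {1,3,5}; col 3 has {1,5}; box has {1,4,5,6} → only 2 remains.
R3C5 = 4: row 3 has {1,2,3,5}; col 5 has {5,6}; box has {1,2,3,5} → only 4 remains.
R4C3 = 3: row 4 has {1,2,4,5,6}; col 3 has {1,2,5}; box has {1,2,4,5,6} → only 3 remains.
R1C5 = 1: row 1 has {2,3}; col 5 has {4,5,6}; box has {} → only 1 remains.
R3C4 = 6: row 3 has {1,2,3,4,5}; col 4 has {2,3}; box has {1,2,3,4,5} → only 6 remains.

512643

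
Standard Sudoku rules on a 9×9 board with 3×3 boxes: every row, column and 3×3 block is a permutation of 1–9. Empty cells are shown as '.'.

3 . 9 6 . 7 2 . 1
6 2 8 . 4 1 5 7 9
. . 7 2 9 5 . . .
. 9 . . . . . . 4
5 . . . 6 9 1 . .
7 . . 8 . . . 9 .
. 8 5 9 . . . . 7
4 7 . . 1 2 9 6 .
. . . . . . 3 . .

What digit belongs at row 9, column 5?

row 1, column 5 = 8 (sole candidate).
row 1, column 8 = 4 (sole candidate).
row 2, column 4 = 3 (sole candidate).
row 3, column 1 = 1 (sole candidate).
row 3, column 2 = 4 (sole candidate).
row 4, column 6 = 3 (sole candidate).
row 5, column 2 = 3 (sole candidate).
row 6, column 6 = 4 (sole candidate).
row 6, column 7 = 6 (sole candidate).
row 7, column 1 = 2 (sole candidate).
row 7, column 5 = 3 (sole candidate).
row 7, column 6 = 6 (sole candidate).
row 7, column 7 = 4 (sole candidate).
row 7, column 8 = 1 (sole candidate).
row 8, column 3 = 3 (sole candidate).
row 8, column 4 = 5 (sole candidate).
row 8, column 9 = 8 (sole candidate).
row 9, column 1 = 9 (sole candidate).
row 9, column 5 = 7: row 9 has {3,9}; col 5 has {1,3,4,6,8,9}; box has {1,2,3,5,6,9} → only 7 remains.

7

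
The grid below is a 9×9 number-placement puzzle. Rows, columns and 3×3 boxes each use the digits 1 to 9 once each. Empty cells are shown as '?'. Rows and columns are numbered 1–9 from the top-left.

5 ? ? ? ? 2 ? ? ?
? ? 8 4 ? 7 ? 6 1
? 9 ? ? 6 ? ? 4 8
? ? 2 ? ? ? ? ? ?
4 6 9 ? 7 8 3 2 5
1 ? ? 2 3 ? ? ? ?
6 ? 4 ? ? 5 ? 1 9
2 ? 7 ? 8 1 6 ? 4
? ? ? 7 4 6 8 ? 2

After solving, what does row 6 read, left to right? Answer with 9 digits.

175239486

row 2, column 1 = 3 (sole candidate).
row 2, column 2 = 2 (sole candidate).
row 3, column 1 = 7 (sole candidate).
row 3, column 3 = 1 (sole candidate).
row 3, column 6 = 3 (sole candidate).
row 4, column 1 = 8 (sole candidate).
row 5, column 4 = 1 (sole candidate).
row 6, column 3 = 5: row 6 has {1,2,3}; col 3 has {1,2,4,7,8,9}; box has {1,2,4,6,8,9} → only 5 remains.
row 7, column 4 = 3 (sole candidate).
row 7, column 5 = 2 (sole candidate).
row 7, column 7 = 7 (sole candidate).
row 8, column 4 = 9 (sole candidate).
row 9, column 1 = 9 (sole candidate).
row 9, column 3 = 3 (sole candidate).
row 9, column 8 = 5 (sole candidate).
row 1, column 2 = 4 (sole candidate).
row 1, column 3 = 6 (sole candidate).
row 1, column 4 = 8 (sole candidate).
row 1, column 7 = 9 (sole candidate).
row 2, column 7 = 5 (sole candidate).
row 3, column 4 = 5 (sole candidate).
row 3, column 7 = 2 (sole candidate).
row 4, column 4 = 6 (sole candidate).
row 4, column 9 = 7 (sole candidate).
row 6, column 2 = 7: row 6 has {1,2,3,5}; col 2 has {2,4,6,9}; box has {1,2,4,5,6,8,9} → only 7 remains.
row 6, column 7 = 4: row 6 has {1,2,3,5,7}; col 7 has {2,3,5,6,7,8,9}; box has {2,3,5,7} → only 4 remains.
row 6, column 9 = 6: row 6 has {1,2,3,4,5,7}; col 9 has {1,2,4,5,7,8,9}; box has {2,3,4,5,7} → only 6 remains.
row 7, column 2 = 8 (sole candidate).
row 8, column 2 = 5 (sole candidate).
row 8, column 8 = 3 (sole candidate).
row 9, column 2 = 1 (sole candidate).
row 1, column 5 = 1 (sole candidate).
row 1, column 8 = 7 (sole candidate).
row 1, column 9 = 3 (sole candidate).
row 2, column 5 = 9 (sole candidate).
row 4, column 2 = 3 (sole candidate).
row 4, column 5 = 5 (sole candidate).
row 4, column 7 = 1 (sole candidate).
row 4, column 8 = 9 (sole candidate).
row 6, column 6 = 9: row 6 has {1,2,3,4,5,6,7}; col 6 has {1,2,3,5,6,7,8}; box has {1,2,3,5,6,7,8} → only 9 remains.
row 6, column 8 = 8: row 6 has {1,2,3,4,5,6,7,9}; col 8 has {1,2,3,4,5,6,7,9}; box has {1,2,3,4,5,6,7,9} → only 8 remains.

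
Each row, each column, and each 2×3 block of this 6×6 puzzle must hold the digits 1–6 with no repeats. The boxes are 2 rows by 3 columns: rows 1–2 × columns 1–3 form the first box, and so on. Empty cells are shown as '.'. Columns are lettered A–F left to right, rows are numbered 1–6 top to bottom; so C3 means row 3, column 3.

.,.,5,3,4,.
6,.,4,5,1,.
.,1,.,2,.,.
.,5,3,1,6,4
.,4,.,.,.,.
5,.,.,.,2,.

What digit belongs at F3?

B1 = 2 (sole candidate).
F1 = 6 (sole candidate).
B2 = 3 (sole candidate).
F2 = 2 (sole candidate).
A3 = 4 (sole candidate).
C3 = 6 (sole candidate).
A4 = 2 (sole candidate).
D5 = 6 (sole candidate).
B6 = 6 (sole candidate).
C6 = 1 (sole candidate).
D6 = 4 (sole candidate).
F6 = 3 (sole candidate).
A1 = 1 (sole candidate).
F3 = 5: row 3 has {1,2,4,6}; col 6 has {2,3,4,6}; box has {1,2,4,6} → only 5 remains.

5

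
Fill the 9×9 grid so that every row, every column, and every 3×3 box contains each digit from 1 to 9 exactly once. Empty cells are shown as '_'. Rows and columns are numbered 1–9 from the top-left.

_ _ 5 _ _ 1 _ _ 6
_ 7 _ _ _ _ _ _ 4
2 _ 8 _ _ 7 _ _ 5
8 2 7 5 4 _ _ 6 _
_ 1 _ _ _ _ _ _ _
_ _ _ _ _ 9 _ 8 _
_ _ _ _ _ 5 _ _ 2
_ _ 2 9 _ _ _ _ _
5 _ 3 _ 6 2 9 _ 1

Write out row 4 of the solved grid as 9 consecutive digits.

R4C6 = 3: row 4 has {2,4,5,6,7,8}; col 6 has {1,2,5,7,9}; box has {4,5,9} → only 3 remains.
R4C7 = 1: row 4 has {2,3,4,5,6,7,8}; col 7 has {9}; box has {6,8} → only 1 remains.
R4C9 = 9: row 4 has {1,2,3,4,5,6,7,8}; col 9 has {1,2,4,5,6}; box has {1,6,8} → only 9 remains.

827543169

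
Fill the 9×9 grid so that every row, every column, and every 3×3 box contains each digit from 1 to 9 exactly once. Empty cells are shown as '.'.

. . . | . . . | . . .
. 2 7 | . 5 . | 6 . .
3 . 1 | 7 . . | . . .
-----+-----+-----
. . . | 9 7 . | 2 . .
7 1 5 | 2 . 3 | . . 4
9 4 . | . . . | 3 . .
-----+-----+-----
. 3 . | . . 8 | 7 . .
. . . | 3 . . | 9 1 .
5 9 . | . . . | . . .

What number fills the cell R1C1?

4

R5C7 = 8: row 5 has {1,2,3,4,5,7}; col 7 has {2,3,6,7,9}; box has {2,3,4} → only 8 remains.
R9C7 = 4: row 9 has {5,9}; col 7 has {2,3,6,7,8,9}; box has {1,7,9} → only 4 remains.
R3C7 = 5: row 3 has {1,3,7}; col 7 has {2,3,4,6,7,8,9}; box has {6} → only 5 remains.
R5C5 = 6: row 5 has {1,2,3,4,5,7,8}; col 5 has {5,7}; box has {2,3,7,9} → only 6 remains.
R5C8 = 9: row 5 has {1,2,3,4,5,6,7,8}; col 8 has {1}; box has {2,3,4,8} → only 9 remains.
R1C7 = 1: row 1 has {}; col 7 has {2,3,4,5,6,7,8,9}; box has {5,6} → only 1 remains.
R1C2 = 5: in row 1, 5 can only go here (every other open cell in that row sees a 5).
R4C3 = 3: in row 4, 3 can only go here (every other open cell in that row sees a 3).
R4C6 = 4: in row 4, 4 can only go here (every other open cell in that row sees a 4).
R4C9 = 1: in row 4, 1 can only go here (every other open cell in that row sees a 1).
R4C8 = 5: in row 4, 5 can only go here (every other open cell in that row sees a 5).
R6C3 = 2: in row 6, 2 can only go here (every other open cell in that row sees a 2).
R7C5 = 9: in row 7, 9 can only go here (every other open cell in that row sees a 9).
R9C6 = 7: in row 9, 7 can only go here (every other open cell in that row sees a 7).
R8C2 = 7: in row 8, 7 can only go here (every other open cell in that row sees a 7).
R7C1 = 1: in column 1, 1 can only go here (every other open cell in that column sees a 1).
R8C1 = 2: in column 1, 2 can only go here (every other open cell in that column sees a 2).
R8C5 = 4: row 8 has {1,2,3,7,9}; col 5 has {5,6,7,9}; box has {3,7,8,9} → only 4 remains.
R3C8 = 4: in row 3, 4 can only go here (every other open cell in that row sees a 4).
R7C3 = 4: in row 7, 4 can only go here (every other open cell in that row sees a 4).
R1C3 = 9: in column 3, 9 can only go here (every other open cell in that column sees a 9).
R1C5 = 3: in column 5, 3 can only go here (every other open cell in that column sees a 3).
R9C5 = 2: in box 8, 2 can only go here (every other open cell in that box sees a 2).
R3C5 = 8: row 3 has {1,3,4,5,7}; col 5 has {2,3,4,5,6,7,9}; box has {3,5,7} → only 8 remains.
R6C5 = 1: row 6 has {2,3,4,9}; col 5 has {2,3,4,5,6,7,8,9}; box has {2,3,4,6,7,9} → only 1 remains.
R6C6 = 5: row 6 has {1,2,3,4,9}; col 6 has {3,4,7,8}; box has {1,2,3,4,6,7,9} → only 5 remains.
R8C6 = 6: row 8 has {1,2,3,4,7,9}; col 6 has {3,4,5,7,8}; box has {2,3,4,7,8,9} → only 6 remains.
R9C4 = 1: row 9 has {2,4,5,7,9}; col 4 has {2,3,7,9}; box has {2,3,4,6,7,8,9} → only 1 remains.
R1C6 = 2: row 1 has {1,3,5,9}; col 6 has {3,4,5,6,7,8}; box has {3,5,7,8} → only 2 remains.
R2C4 = 4: row 2 has {2,5,6,7}; col 4 has {1,2,3,7,9}; box has {2,3,5,7,8} → only 4 remains.
R3C2 = 6: row 3 has {1,3,4,5,7,8}; col 2 has {1,2,3,4,5,7,9}; box has {1,2,3,5,7,9} → only 6 remains.
R3C6 = 9: row 3 has {1,3,4,5,6,7,8}; col 6 has {2,3,4,5,6,7,8}; box has {2,3,4,5,7,8} → only 9 remains.
R3C9 = 2: row 3 has {1,3,4,5,6,7,8,9}; col 9 has {1,4}; box has {1,4,5,6} → only 2 remains.
R4C2 = 8: row 4 has {1,2,3,4,5,7,9}; col 2 has {1,2,3,4,5,6,7,9}; box has {1,2,3,4,5,7,9} → only 8 remains.
R6C4 = 8: row 6 has {1,2,3,4,5,9}; col 4 has {1,2,3,4,7,9}; box has {1,2,3,4,5,6,7,9} → only 8 remains.
R7C4 = 5: row 7 has {1,3,4,7,8,9}; col 4 has {1,2,3,4,7,8,9}; box has {1,2,3,4,6,7,8,9} → only 5 remains.
R7C9 = 6: row 7 has {1,3,4,5,7,8,9}; col 9 has {1,2,4}; box has {1,4,7,9} → only 6 remains.
R8C3 = 8: row 8 has {1,2,3,4,6,7,9}; col 3 has {1,2,3,4,5,7,9}; box has {1,2,3,4,5,7,9} → only 8 remains.
R8C9 = 5: row 8 has {1,2,3,4,6,7,8,9}; col 9 has {1,2,4,6}; box has {1,4,6,7,9} → only 5 remains.
R9C3 = 6: row 9 has {1,2,4,5,7,9}; col 3 has {1,2,3,4,5,7,8,9}; box has {1,2,3,4,5,7,8,9} → only 6 remains.
R1C4 = 6: row 1 has {1,2,3,5,9}; col 4 has {1,2,3,4,5,7,8,9}; box has {2,3,4,5,7,8,9} → only 6 remains.
R2C1 = 8: row 2 has {2,4,5,6,7}; col 1 has {1,2,3,5,7,9}; box has {1,2,3,5,6,7,9} → only 8 remains.
R2C6 = 1: row 2 has {2,4,5,6,7,8}; col 6 has {2,3,4,5,6,7,8,9}; box has {2,3,4,5,6,7,8,9} → only 1 remains.
R2C8 = 3: row 2 has {1,2,4,5,6,7,8}; col 8 has {1,4,5,9}; box has {1,2,4,5,6} → only 3 remains.
R2C9 = 9: row 2 has {1,2,3,4,5,6,7,8}; col 9 has {1,2,4,5,6}; box has {1,2,3,4,5,6} → only 9 remains.
R4C1 = 6: row 4 has {1,2,3,4,5,7,8,9}; col 1 has {1,2,3,5,7,8,9}; box has {1,2,3,4,5,7,8,9} → only 6 remains.
R6C9 = 7: row 6 has {1,2,3,4,5,8,9}; col 9 has {1,2,4,5,6,9}; box has {1,2,3,4,5,8,9} → only 7 remains.
R7C8 = 2: row 7 has {1,3,4,5,6,7,8,9}; col 8 has {1,3,4,5,9}; box has {1,4,5,6,7,9} → only 2 remains.
R9C8 = 8: row 9 has {1,2,4,5,6,7,9}; col 8 has {1,2,3,4,5,9}; box has {1,2,4,5,6,7,9} → only 8 remains.
R9C9 = 3: row 9 has {1,2,4,5,6,7,8,9}; col 9 has {1,2,4,5,6,7,9}; box has {1,2,4,5,6,7,8,9} → only 3 remains.
R1C1 = 4: row 1 has {1,2,3,5,6,9}; col 1 has {1,2,3,5,6,7,8,9}; box has {1,2,3,5,6,7,8,9} → only 4 remains.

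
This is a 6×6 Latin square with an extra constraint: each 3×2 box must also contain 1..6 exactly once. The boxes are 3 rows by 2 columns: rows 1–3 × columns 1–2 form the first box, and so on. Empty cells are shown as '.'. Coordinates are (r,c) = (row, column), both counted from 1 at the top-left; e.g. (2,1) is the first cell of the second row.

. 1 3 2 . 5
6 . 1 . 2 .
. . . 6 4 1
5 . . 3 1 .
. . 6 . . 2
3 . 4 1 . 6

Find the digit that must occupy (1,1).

4

(1,1) = 4: row 1 has {1,2,3,5}; col 1 has {3,5,6}; box has {1,6} → only 4 remains.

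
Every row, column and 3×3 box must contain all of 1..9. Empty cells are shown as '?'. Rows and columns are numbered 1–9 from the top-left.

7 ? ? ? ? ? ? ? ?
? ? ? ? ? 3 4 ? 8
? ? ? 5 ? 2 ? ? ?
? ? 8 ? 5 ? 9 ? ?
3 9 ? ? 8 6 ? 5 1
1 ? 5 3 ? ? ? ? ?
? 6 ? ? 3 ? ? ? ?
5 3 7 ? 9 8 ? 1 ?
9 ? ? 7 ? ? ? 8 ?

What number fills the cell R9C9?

3

R2C2 = 5 (hidden single in row 2).
R5C7 = 7 (hidden single in row 5).
R6C7 = 8 (hidden single in row 6).
R6C6 = 9 (hidden single in row 6).
R7C1 = 8 (hidden single in row 7).
R3C2 = 8 (hidden single in row 3).
R1C4 = 8 (hidden single in row 1).
R2C4 = 9 (hidden single in column 4).
R8C4 = 6 (hidden single in column 4).
R8C7 = 2 (sole candidate).
R8C9 = 4 (sole candidate).
R7C7 = 5 (sole candidate).
R1C9 = 5 (hidden single in row 1).
R9C6 = 5 (hidden single in row 9).
R4C6 = 7 (hidden single in column 6).
R4C4 = 1 (hidden single in row 4).
R6C2 = 7 (hidden single in row 6).
R4C1 = 6 (hidden single in box 4).
R2C1 = 2 (sole candidate).
R3C1 = 4 (sole candidate).
R1C2 = 1 (sole candidate).
R1C6 = 4 (sole candidate).
R2C3 = 6 (sole candidate).
R2C8 = 7 (sole candidate).
R7C6 = 1 (sole candidate).
R7C8 = 9 (sole candidate).
R7C9 = 7 (sole candidate).
R1C5 = 6 (sole candidate).
R1C7 = 3 (sole candidate).
R1C8 = 2 (sole candidate).
R2C5 = 1 (sole candidate).
R3C5 = 7 (sole candidate).
R3C8 = 6 (sole candidate).
R3C9 = 9 (sole candidate).
R6C8 = 4 (sole candidate).
R9C7 = 6 (sole candidate).
R9C9 = 3: row 9 has {5,6,7,8,9}; col 9 has {1,4,5,7,8,9}; box has {1,2,4,5,6,7,8,9} → only 3 remains.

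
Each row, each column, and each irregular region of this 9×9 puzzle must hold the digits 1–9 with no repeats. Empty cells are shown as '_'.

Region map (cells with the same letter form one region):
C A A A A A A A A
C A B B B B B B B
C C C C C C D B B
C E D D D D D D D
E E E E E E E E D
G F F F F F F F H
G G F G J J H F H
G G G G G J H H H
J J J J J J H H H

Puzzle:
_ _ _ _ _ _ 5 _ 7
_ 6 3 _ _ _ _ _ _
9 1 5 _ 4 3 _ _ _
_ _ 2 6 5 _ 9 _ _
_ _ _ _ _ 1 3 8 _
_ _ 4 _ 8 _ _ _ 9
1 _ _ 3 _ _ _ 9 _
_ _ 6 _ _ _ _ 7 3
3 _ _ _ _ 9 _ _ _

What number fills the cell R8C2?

R5C9 = 4 (sole candidate).
R7C3 = 7 (sole candidate).
R5C3 = 9 (sole candidate).
R1C1 = 6 (hidden single in row 1).
R4C8 = 3 (hidden single in row 4).
R4C2 = 4 (hidden single in row 4).
R4C9 = 1 (hidden single in row 4).
R5C5 = 6 (hidden single in row 5).
R7C5 = 2 (sole candidate).
R8C5 = 9 (sole candidate).
R2C4 = 9 (hidden single in row 2).
R1C2 = 9 (hidden single in row 1).
R1C5 = 3 (hidden single in row 1).
R6C2 = 3 (hidden single in row 6).
R6C1 = 7 (hidden single in row 6).
R4C1 = 8 (sole candidate).
R4C6 = 7 (sole candidate).
R2C1 = 2 (sole candidate).
R3C4 = 7 (sole candidate).
R3C7 = 8 (sole candidate).
R5C1 = 5 (sole candidate).
R5C4 = 2 (sole candidate).
R8C1 = 4 (sole candidate).
R5C2 = 7 (sole candidate).
R8C7 = 1 (hidden single in row 8).
R8C2 = 2: in row 8, 2 can only go here (every other open cell in that row sees a 2).

2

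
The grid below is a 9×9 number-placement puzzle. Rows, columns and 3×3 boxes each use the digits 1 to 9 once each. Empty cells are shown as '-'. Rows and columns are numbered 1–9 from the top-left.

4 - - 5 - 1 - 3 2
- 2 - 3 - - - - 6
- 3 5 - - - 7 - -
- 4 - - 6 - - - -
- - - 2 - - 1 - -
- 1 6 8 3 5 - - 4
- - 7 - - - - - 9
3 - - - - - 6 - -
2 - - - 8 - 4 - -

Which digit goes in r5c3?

3

r1c2 = 6 (hidden single in row 1).
r1c5 = 7 (hidden single in row 1).
r2c1 = 7 (hidden single in row 2).
r6c1 = 9 (sole candidate).
r6c7 = 2 (sole candidate).
r6c8 = 7 (sole candidate).
r4c4 = 1 (hidden single in row 4).
r4c3 = 2 (hidden single in row 4).
r4c6 = 7 (hidden single in row 4).
r5c8 = 6 (hidden single in row 5).
r5c2 = 7 (hidden single in row 5).
r7c1 = 6 (hidden single in column 1).
r7c4 = 4 (sole candidate).
r8c3 = 4 (hidden single in row 8).
r3c1 = 1 (hidden single in column 1).
r3c9 = 8 (sole candidate).
r1c7 = 9 (sole candidate).
r2c7 = 5 (sole candidate).
r3c8 = 4 (sole candidate).
r1c3 = 8 (sole candidate).
r2c3 = 9 (sole candidate).
r2c5 = 4 (sole candidate).
r2c6 = 8 (sole candidate).
r2c8 = 1 (sole candidate).
r5c3 = 3: row 5 has {1,2,6,7}; col 3 has {2,4,5,6,7,8,9}; box has {1,2,4,6,7,9} → only 3 remains.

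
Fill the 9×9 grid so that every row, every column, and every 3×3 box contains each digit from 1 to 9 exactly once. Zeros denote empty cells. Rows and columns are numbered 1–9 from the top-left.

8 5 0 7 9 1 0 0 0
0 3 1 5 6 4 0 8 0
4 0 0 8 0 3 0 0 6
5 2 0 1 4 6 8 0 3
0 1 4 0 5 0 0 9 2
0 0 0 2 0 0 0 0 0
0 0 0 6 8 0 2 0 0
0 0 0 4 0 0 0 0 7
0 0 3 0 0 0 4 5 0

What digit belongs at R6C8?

R1C7 = 3 (sole candidate).
R1C9 = 4 (sole candidate).
R2C9 = 9 (sole candidate).
R3C5 = 2 (sole candidate).
R4C8 = 7 (sole candidate).
R5C4 = 3 (sole candidate).
R5C7 = 6 (sole candidate).
R6C5 = 7 (sole candidate).
R7C9 = 1 (sole candidate).
R8C7 = 9 (sole candidate).
R9C4 = 9 (sole candidate).
R9C5 = 1 (sole candidate).
R9C9 = 8 (sole candidate).
R1C8 = 2 (sole candidate).
R2C7 = 7 (sole candidate).
R3C8 = 1 (sole candidate).
R4C3 = 9 (sole candidate).
R5C1 = 7 (sole candidate).
R5C6 = 8 (sole candidate).
R6C6 = 9 (sole candidate).
R6C8 = 4: row 6 has {2,7,9}; col 8 has {1,2,5,7,8,9}; box has {2,3,6,7,8,9} → only 4 remains.

4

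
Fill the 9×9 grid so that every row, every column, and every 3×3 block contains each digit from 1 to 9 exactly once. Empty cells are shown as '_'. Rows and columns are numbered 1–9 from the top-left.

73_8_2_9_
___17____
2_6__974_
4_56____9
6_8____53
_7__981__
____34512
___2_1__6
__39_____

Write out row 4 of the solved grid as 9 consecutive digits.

R1C7 = 6: row 1 has {2,3,7,8,9}; col 7 has {1,5,7}; box has {4,7,9} → only 6 remains.
R3C5 = 5: row 3 has {2,4,6,7,9}; col 5 has {3,7,9}; box has {1,2,7,8,9} → only 5 remains.
R5C6 = 7: row 5 has {3,5,6,8}; col 6 has {1,2,4,8,9}; box has {6,8,9} → only 7 remains.
R6C1 = 3: row 6 has {1,7,8,9}; col 1 has {2,4,6,7}; box has {4,5,6,7,8} → only 3 remains.
R6C3 = 2: row 6 has {1,3,7,8,9}; col 3 has {3,5,6,8}; box has {3,4,5,6,7,8} → only 2 remains.
R6C8 = 6: row 6 has {1,2,3,7,8,9}; col 8 has {1,4,5,9}; box has {1,3,5,9} → only 6 remains.
R6C9 = 4: row 6 has {1,2,3,6,7,8,9}; col 9 has {2,3,6,9}; box has {1,3,5,6,9} → only 4 remains.
R7C4 = 7: row 7 has {1,2,3,4,5}; col 4 has {1,2,6,8,9}; box has {1,2,3,4,9} → only 7 remains.
R8C5 = 8: row 8 has {1,2,6}; col 5 has {3,5,7,9}; box has {1,2,3,4,7,9} → only 8 remains.
R9C5 = 6: row 9 has {3,9}; col 5 has {3,5,7,8,9}; box has {1,2,3,4,7,8,9} → only 6 remains.
R9C6 = 5: row 9 has {3,6,9}; col 6 has {1,2,4,7,8,9}; box has {1,2,3,4,6,7,8,9} → only 5 remains.
R1C5 = 4: row 1 has {2,3,6,7,8,9}; col 5 has {3,5,6,7,8,9}; box has {1,2,5,7,8,9} → only 4 remains.
R3C4 = 3: row 3 has {2,4,5,6,7,9}; col 4 has {1,2,6,7,8,9}; box has {1,2,4,5,7,8,9} → only 3 remains.
R4C2 = 1: row 4 has {4,5,6,9}; col 2 has {3,7}; box has {2,3,4,5,6,7,8} → only 1 remains.
R4C5 = 2: row 4 has {1,4,5,6,9}; col 5 has {3,4,5,6,7,8,9}; box has {6,7,8,9} → only 2 remains.
R4C6 = 3: row 4 has {1,2,4,5,6,9}; col 6 has {1,2,4,5,7,8,9}; box has {2,6,7,8,9} → only 3 remains.
R4C7 = 8: row 4 has {1,2,3,4,5,6,9}; col 7 has {1,5,6,7}; box has {1,3,4,5,6,9} → only 8 remains.
R4C8 = 7: row 4 has {1,2,3,4,5,6,8,9}; col 8 has {1,4,5,6,9}; box has {1,3,4,5,6,8,9} → only 7 remains.

415623879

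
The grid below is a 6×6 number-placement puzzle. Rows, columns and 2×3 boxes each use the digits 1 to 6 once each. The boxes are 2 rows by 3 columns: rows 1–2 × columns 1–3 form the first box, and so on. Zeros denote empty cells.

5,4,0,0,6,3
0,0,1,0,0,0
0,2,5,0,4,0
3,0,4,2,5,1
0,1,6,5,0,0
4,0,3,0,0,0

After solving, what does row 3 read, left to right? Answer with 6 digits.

125346

row 1, column 3 = 2: row 1 has {3,4,5,6}; col 3 has {1,3,4,5,6}; box has {1,4,5} → only 2 remains.
row 1, column 4 = 1: row 1 has {2,3,4,5,6}; col 4 has {2,5}; box has {3,6} → only 1 remains.
row 2, column 1 = 6: row 2 has {1}; col 1 has {3,4,5}; box has {1,2,4,5} → only 6 remains.
row 2, column 2 = 3: row 2 has {1,6}; col 2 has {1,2,4}; box has {1,2,4,5,6} → only 3 remains.
row 2, column 4 = 4: row 2 has {1,3,6}; col 4 has {1,2,5}; box has {1,3,6} → only 4 remains.
row 2, column 5 = 2: row 2 has {1,3,4,6}; col 5 has {4,5,6}; box has {1,3,4,6} → only 2 remains.
row 2, column 6 = 5: row 2 has {1,2,3,4,6}; col 6 has {1,3}; box has {1,2,3,4,6} → only 5 remains.
row 3, column 1 = 1: row 3 has {2,4,5}; col 1 has {3,4,5,6}; box has {2,3,4,5} → only 1 remains.
row 3, column 6 = 6: row 3 has {1,2,4,5}; col 6 has {1,3,5}; box has {1,2,4,5} → only 6 remains.
row 4, column 2 = 6: row 4 has {1,2,3,4,5}; col 2 has {1,2,3,4}; box has {1,2,3,4,5} → only 6 remains.
row 5, column 1 = 2: row 5 has {1,5,6}; col 1 has {1,3,4,5,6}; box has {1,3,4,6} → only 2 remains.
row 5, column 5 = 3: row 5 has {1,2,5,6}; col 5 has {2,4,5,6}; box has {5} → only 3 remains.
row 5, column 6 = 4: row 5 has {1,2,3,5,6}; col 6 has {1,3,5,6}; box has {3,5} → only 4 remains.
row 6, column 2 = 5: row 6 has {3,4}; col 2 has {1,2,3,4,6}; box has {1,2,3,4,6} → only 5 remains.
row 6, column 4 = 6: row 6 has {3,4,5}; col 4 has {1,2,4,5}; box has {3,4,5} → only 6 remains.
row 6, column 5 = 1: row 6 has {3,4,5,6}; col 5 has {2,3,4,5,6}; box has {3,4,5,6} → only 1 remains.
row 6, column 6 = 2: row 6 has {1,3,4,5,6}; col 6 has {1,3,4,5,6}; box has {1,3,4,5,6} → only 2 remains.
row 3, column 4 = 3: row 3 has {1,2,4,5,6}; col 4 has {1,2,4,5,6}; box has {1,2,4,5,6} → only 3 remains.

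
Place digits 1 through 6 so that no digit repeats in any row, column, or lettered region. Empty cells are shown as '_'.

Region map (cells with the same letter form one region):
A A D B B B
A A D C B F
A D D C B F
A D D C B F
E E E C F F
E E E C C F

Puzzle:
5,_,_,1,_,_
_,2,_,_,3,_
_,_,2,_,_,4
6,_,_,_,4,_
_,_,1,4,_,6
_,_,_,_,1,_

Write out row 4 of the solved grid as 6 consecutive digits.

R1C6 = 2: row 1 has {1,5}; col 6 has {4,6}; region has {1,3,4} → only 2 remains.
R1C5 = 6: row 1 has {1,2,5}; col 5 has {1,3,4}; region has {1,2,3,4} → only 6 remains.
R3C5 = 5: row 3 has {2,4}; col 5 has {1,3,4,6}; region has {1,2,3,4,6} → only 5 remains.
R5C5 = 2: row 5 has {1,4,6}; col 5 has {1,3,4,5,6}; region has {4,6} → only 2 remains.
R5C1 = 3: row 5 has {1,2,4,6}; col 1 has {5,6}; region has {1} → only 3 remains.
R5C2 = 5: row 5 has {1,2,3,4,6}; col 2 has {2}; region has {1,3} → only 5 remains.
R3C1 = 1: row 3 has {2,4,5}; col 1 has {3,5,6}; region has {2,5,6} → only 1 remains.
R2C1 = 4: row 2 has {2,3}; col 1 has {1,3,5,6}; region has {1,2,5,6} → only 4 remains.
R6C1 = 2: row 6 has {1}; col 1 has {1,3,4,5,6}; region has {1,3,5} → only 2 remains.
R1C2 = 3: row 1 has {1,2,5,6}; col 2 has {2,5}; region has {1,2,4,5,6} → only 3 remains.
R1C3 = 4: row 1 has {1,2,3,5,6}; col 3 has {1,2}; region has {2} → only 4 remains.
R3C2 = 6: row 3 has {1,2,4,5}; col 2 has {2,3,5}; region has {2,4} → only 6 remains.
R3C4 = 3: row 3 has {1,2,4,5,6}; col 4 has {1,4}; region has {1,4} → only 3 remains.
R4C2 = 1: row 4 has {4,6}; col 2 has {2,3,5,6}; region has {2,4,6} → only 1 remains.
R6C2 = 4: row 6 has {1,2}; col 2 has {1,2,3,5,6}; region has {1,2,3,5} → only 4 remains.
R6C3 = 6: row 6 has {1,2,4}; col 3 has {1,2,4}; region has {1,2,3,4,5} → only 6 remains.
R6C4 = 5: row 6 has {1,2,4,6}; col 4 has {1,3,4}; region has {1,3,4} → only 5 remains.
R6C6 = 3: row 6 has {1,2,4,5,6}; col 6 has {2,4,6}; region has {2,4,6} → only 3 remains.
R2C3 = 5: row 2 has {2,3,4}; col 3 has {1,2,4,6}; region has {1,2,4,6} → only 5 remains.
R2C4 = 6: row 2 has {2,3,4,5}; col 4 has {1,3,4,5}; region has {1,3,4,5} → only 6 remains.
R2C6 = 1: row 2 has {2,3,4,5,6}; col 6 has {2,3,4,6}; region has {2,3,4,6} → only 1 remains.
R4C3 = 3: row 4 has {1,4,6}; col 3 has {1,2,4,5,6}; region has {1,2,4,5,6} → only 3 remains.
R4C4 = 2: row 4 has {1,3,4,6}; col 4 has {1,3,4,5,6}; region has {1,3,4,5,6} → only 2 remains.
R4C6 = 5: row 4 has {1,2,3,4,6}; col 6 has {1,2,3,4,6}; region has {1,2,3,4,6} → only 5 remains.

613245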